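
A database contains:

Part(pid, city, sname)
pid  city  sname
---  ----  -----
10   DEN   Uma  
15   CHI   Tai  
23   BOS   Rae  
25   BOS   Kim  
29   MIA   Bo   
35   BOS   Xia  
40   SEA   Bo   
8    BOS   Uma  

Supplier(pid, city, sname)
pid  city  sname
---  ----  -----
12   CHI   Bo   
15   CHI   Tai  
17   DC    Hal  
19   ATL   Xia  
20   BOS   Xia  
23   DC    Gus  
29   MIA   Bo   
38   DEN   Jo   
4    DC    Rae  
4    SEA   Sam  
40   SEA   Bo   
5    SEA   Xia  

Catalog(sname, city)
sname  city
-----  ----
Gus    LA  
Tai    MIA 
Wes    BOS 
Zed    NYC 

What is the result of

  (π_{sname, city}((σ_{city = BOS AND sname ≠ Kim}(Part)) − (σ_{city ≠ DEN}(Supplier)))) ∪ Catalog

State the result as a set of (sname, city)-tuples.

{(Gus, LA), (Rae, BOS), (Tai, MIA), (Uma, BOS), (Wes, BOS), (Xia, BOS), (Zed, NYC)}

Filtering on city = BOS AND sname ≠ Kim leaves {(23, BOS, Rae), (35, BOS, Xia), (8, BOS, Uma)}.
Filtering on city ≠ DEN leaves {(12, CHI, Bo), (15, CHI, Tai), (17, DC, Hal), (19, ATL, Xia), (20, BOS, Xia), (23, DC, Gus), (29, MIA, Bo), (4, DC, Rae), (4, SEA, Sam), (40, SEA, Bo), (5, SEA, Xia)}.
Taking the difference: {(23, BOS, Rae), (35, BOS, Xia), (8, BOS, Uma)}
π[sname, city]: project onto (sname, city) → {(Rae, BOS), (Uma, BOS), (Xia, BOS)}
Taking the union: {(Gus, LA), (Rae, BOS), (Tai, MIA), (Uma, BOS), (Wes, BOS), (Xia, BOS), (Zed, NYC)}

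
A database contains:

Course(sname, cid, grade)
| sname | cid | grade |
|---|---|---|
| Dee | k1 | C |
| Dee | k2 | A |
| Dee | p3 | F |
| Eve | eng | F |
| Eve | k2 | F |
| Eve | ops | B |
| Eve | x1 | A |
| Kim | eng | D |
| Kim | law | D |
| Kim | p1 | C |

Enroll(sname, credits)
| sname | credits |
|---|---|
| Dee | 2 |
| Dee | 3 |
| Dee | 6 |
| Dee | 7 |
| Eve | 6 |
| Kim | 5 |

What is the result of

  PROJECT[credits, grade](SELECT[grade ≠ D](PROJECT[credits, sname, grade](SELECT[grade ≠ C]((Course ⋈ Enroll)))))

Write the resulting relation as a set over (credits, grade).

Course ⋈ Enroll (natural join on sname): {(Dee, k1, C, 2), (Dee, k1, C, 3), (Dee, k1, C, 6), (Dee, k1, C, 7), (Dee, k2, A, 2), (Dee, k2, A, 3), (Dee, k2, A, 6), (Dee, k2, A, 7), (Dee, p3, F, 2), (Dee, p3, F, 3), (Dee, p3, F, 6), (Dee, p3, F, 7), (Eve, eng, F, 6), (Eve, k2, F, 6), (Eve, ops, B, 6), (Eve, x1, A, 6), (Kim, eng, D, 5), (Kim, law, D, 5), (Kim, p1, C, 5)}
Filtering on grade ≠ C leaves {(Dee, k2, A, 2), (Dee, k2, A, 3), (Dee, k2, A, 6), (Dee, k2, A, 7), (Dee, p3, F, 2), (Dee, p3, F, 3), (Dee, p3, F, 6), (Dee, p3, F, 7), (Eve, eng, F, 6), (Eve, k2, F, 6), (Eve, ops, B, 6), (Eve, x1, A, 6), (Kim, eng, D, 5), (Kim, law, D, 5)}.
π_{credits, sname, grade} gives {(2, Dee, A), (2, Dee, F), (3, Dee, A), (3, Dee, F), (5, Kim, D), (6, Dee, A), (6, Dee, F), (6, Eve, A), (6, Eve, B), (6, Eve, F), (7, Dee, A), (7, Dee, F)} (2 duplicate(s) eliminated).
Filtering on grade ≠ D leaves {(2, Dee, A), (2, Dee, F), (3, Dee, A), (3, Dee, F), (6, Dee, A), (6, Dee, F), (6, Eve, A), (6, Eve, B), (6, Eve, F), (7, Dee, A), (7, Dee, F)}.
π_{credits, grade} gives {(2, A), (2, F), (3, A), (3, F), (6, A), (6, B), (6, F), (7, A), (7, F)} (2 duplicate(s) eliminated).

{(2, A), (2, F), (3, A), (3, F), (6, A), (6, B), (6, F), (7, A), (7, F)}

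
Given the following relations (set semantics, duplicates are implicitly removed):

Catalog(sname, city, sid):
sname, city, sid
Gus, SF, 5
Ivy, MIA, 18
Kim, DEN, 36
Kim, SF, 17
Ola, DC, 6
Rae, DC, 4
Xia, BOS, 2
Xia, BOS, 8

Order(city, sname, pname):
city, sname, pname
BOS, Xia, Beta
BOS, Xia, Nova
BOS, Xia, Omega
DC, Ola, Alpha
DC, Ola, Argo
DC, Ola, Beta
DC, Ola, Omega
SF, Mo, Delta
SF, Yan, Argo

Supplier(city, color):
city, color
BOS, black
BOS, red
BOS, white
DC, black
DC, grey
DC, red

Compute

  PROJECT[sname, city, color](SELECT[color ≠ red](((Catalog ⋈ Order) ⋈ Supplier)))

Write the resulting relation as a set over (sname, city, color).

{(Ola, DC, black), (Ola, DC, grey), (Xia, BOS, black), (Xia, BOS, white)}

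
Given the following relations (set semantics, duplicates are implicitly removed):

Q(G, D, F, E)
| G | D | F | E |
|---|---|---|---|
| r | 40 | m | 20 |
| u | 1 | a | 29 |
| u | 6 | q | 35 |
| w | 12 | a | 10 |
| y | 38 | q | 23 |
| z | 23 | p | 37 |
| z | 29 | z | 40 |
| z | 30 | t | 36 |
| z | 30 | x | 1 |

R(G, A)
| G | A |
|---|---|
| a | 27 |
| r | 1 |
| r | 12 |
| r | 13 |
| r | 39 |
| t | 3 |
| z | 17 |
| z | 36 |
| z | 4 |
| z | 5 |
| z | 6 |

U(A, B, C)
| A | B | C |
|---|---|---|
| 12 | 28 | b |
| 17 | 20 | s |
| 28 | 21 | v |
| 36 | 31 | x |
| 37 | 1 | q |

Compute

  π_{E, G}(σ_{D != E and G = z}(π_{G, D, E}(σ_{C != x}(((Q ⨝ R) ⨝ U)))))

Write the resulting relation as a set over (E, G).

Joining Q and R on G yields {(r, 40, m, 20, 1), (r, 40, m, 20, 12), (r, 40, m, 20, 13), (r, 40, m, 20, 39), (z, 23, p, 37, 17), (z, 23, p, 37, 36), (z, 23, p, 37, 4), (z, 23, p, 37, 5), (z, 23, p, 37, 6), (z, 29, z, 40, 17), (z, 29, z, 40, 36), (z, 29, z, 40, 4), (z, 29, z, 40, 5), (z, 29, z, 40, 6), (z, 30, t, 36, 17), (z, 30, t, 36, 36), (z, 30, t, 36, 4), (z, 30, t, 36, 5), (z, 30, t, 36, 6), (z, 30, x, 1, 17), (z, 30, x, 1, 36), (z, 30, x, 1, 4), (z, 30, x, 1, 5), (z, 30, x, 1, 6)}.
Joining (Q ⨝ R) and U on A yields {(r, 40, m, 20, 12, 28, b), (z, 23, p, 37, 17, 20, s), (z, 23, p, 37, 36, 31, x), (z, 29, z, 40, 17, 20, s), (z, 29, z, 40, 36, 31, x), (z, 30, t, 36, 17, 20, s), (z, 30, t, 36, 36, 31, x), (z, 30, x, 1, 17, 20, s), (z, 30, x, 1, 36, 31, x)}.
Apply σ_{C != x}; surviving tuples: {(r, 40, m, 20, 12, 28, b), (z, 23, p, 37, 17, 20, s), (z, 29, z, 40, 17, 20, s), (z, 30, t, 36, 17, 20, s), (z, 30, x, 1, 17, 20, s)}
π[G, D, E]: project onto (G, D, E) → {(r, 40, 20), (z, 23, 37), (z, 29, 40), (z, 30, 1), (z, 30, 36)}
Apply σ_{D != E and G = z}; surviving tuples: {(z, 23, 37), (z, 29, 40), (z, 30, 1), (z, 30, 36)}
π[E, G]: project onto (E, G) → {(1, z), (36, z), (37, z), (40, z)}

{(1, z), (36, z), (37, z), (40, z)}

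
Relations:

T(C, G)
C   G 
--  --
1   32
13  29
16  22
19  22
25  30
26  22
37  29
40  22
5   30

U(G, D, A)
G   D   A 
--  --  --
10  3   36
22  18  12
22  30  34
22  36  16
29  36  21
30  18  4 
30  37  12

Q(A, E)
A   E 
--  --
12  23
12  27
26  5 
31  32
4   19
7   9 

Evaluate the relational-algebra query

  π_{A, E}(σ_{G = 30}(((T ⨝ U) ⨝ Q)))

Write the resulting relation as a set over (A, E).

Natural join on G: {(13, 29, 36, 21), (16, 22, 18, 12), (16, 22, 30, 34), (16, 22, 36, 16), (19, 22, 18, 12), (19, 22, 30, 34), (19, 22, 36, 16), (25, 30, 18, 4), (25, 30, 37, 12), (26, 22, 18, 12), (26, 22, 30, 34), (26, 22, 36, 16), (37, 29, 36, 21), (40, 22, 18, 12), (40, 22, 30, 34), (40, 22, 36, 16), (5, 30, 18, 4), (5, 30, 37, 12)}
Natural join on A: {(16, 22, 18, 12, 23), (16, 22, 18, 12, 27), (19, 22, 18, 12, 23), (19, 22, 18, 12, 27), (25, 30, 18, 4, 19), (25, 30, 37, 12, 23), (25, 30, 37, 12, 27), (26, 22, 18, 12, 23), (26, 22, 18, 12, 27), (40, 22, 18, 12, 23), (40, 22, 18, 12, 27), (5, 30, 18, 4, 19), (5, 30, 37, 12, 23), (5, 30, 37, 12, 27)}
Selection G = 30: {(25, 30, 18, 4, 19), (25, 30, 37, 12, 23), (25, 30, 37, 12, 27), (5, 30, 18, 4, 19), (5, 30, 37, 12, 23), (5, 30, 37, 12, 27)}
π[A, E]: project onto (A, E) (3 duplicate(s) eliminated) → {(12, 23), (12, 27), (4, 19)}

{(12, 23), (12, 27), (4, 19)}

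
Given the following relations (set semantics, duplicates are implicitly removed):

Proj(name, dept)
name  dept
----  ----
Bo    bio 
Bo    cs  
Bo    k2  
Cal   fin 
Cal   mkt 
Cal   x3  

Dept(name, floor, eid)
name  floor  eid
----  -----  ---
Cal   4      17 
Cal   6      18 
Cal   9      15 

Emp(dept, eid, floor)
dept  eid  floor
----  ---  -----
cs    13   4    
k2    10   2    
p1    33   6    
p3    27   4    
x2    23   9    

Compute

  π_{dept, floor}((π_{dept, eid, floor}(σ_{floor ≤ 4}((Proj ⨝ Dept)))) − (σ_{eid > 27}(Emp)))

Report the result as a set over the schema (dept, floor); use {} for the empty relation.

Joining Proj and Dept on name yields {(Cal, fin, 4, 17), (Cal, fin, 6, 18), (Cal, fin, 9, 15), (Cal, mkt, 4, 17), (Cal, mkt, 6, 18), (Cal, mkt, 9, 15), (Cal, x3, 4, 17), (Cal, x3, 6, 18), (Cal, x3, 9, 15)}.
Selection floor ≤ 4: {(Cal, fin, 4, 17), (Cal, mkt, 4, 17), (Cal, x3, 4, 17)}
π_{dept, eid, floor} gives {(fin, 17, 4), (mkt, 17, 4), (x3, 17, 4)}.
Selection eid > 27: {(p1, 33, 6)}
Difference: {(fin, 17, 4), (mkt, 17, 4), (x3, 17, 4)} with {(p1, 33, 6)} → {(fin, 17, 4), (mkt, 17, 4), (x3, 17, 4)}
π_{dept, floor} gives {(fin, 4), (mkt, 4), (x3, 4)}.

{(fin, 4), (mkt, 4), (x3, 4)}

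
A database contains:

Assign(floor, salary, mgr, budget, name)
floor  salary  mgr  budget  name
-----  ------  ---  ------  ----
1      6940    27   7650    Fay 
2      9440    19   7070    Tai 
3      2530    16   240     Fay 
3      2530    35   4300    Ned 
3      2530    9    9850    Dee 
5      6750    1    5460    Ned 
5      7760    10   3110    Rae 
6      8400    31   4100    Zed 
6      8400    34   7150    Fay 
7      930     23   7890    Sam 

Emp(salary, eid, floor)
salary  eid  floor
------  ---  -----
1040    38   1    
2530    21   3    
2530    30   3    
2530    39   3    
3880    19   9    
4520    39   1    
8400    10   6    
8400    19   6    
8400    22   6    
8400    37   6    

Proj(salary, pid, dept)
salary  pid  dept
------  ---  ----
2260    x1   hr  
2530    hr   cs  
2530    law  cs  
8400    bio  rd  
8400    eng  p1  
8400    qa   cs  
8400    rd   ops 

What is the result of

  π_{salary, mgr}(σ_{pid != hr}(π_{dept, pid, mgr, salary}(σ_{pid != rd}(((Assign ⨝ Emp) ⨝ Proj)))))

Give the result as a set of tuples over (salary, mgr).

{(2530, 16), (2530, 35), (2530, 9), (8400, 31), (8400, 34)}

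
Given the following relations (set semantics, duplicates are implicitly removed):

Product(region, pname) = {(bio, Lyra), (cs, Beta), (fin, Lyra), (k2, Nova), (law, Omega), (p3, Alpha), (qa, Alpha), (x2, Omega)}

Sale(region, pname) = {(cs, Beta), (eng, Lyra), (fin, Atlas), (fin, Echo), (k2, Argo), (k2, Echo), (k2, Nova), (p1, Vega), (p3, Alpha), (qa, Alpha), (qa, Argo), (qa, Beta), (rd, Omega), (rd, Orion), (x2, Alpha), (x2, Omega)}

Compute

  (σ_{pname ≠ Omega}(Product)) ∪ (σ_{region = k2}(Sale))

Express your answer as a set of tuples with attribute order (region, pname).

{(bio, Lyra), (cs, Beta), (fin, Lyra), (k2, Argo), (k2, Echo), (k2, Nova), (p3, Alpha), (qa, Alpha)}

Selection pname ≠ Omega: {(bio, Lyra), (cs, Beta), (fin, Lyra), (k2, Nova), (p3, Alpha), (qa, Alpha)}
Selection region = k2: {(k2, Argo), (k2, Echo), (k2, Nova)}
Union: {(bio, Lyra), (cs, Beta), (fin, Lyra), (k2, Nova), (p3, Alpha), (qa, Alpha)} with {(k2, Argo), (k2, Echo), (k2, Nova)} → {(bio, Lyra), (cs, Beta), (fin, Lyra), (k2, Argo), (k2, Echo), (k2, Nova), (p3, Alpha), (qa, Alpha)}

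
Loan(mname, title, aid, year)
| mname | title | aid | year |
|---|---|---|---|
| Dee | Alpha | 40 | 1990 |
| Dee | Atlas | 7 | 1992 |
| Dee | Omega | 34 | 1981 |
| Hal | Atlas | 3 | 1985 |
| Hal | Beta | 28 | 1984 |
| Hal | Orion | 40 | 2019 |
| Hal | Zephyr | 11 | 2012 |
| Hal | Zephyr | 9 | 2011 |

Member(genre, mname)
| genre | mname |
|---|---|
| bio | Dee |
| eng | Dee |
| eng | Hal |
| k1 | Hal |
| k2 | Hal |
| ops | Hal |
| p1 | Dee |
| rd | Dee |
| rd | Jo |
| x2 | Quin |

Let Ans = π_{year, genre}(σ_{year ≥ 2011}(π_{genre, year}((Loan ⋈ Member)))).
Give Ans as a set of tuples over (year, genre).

{(2011, eng), (2011, k1), (2011, k2), (2011, ops), (2012, eng), (2012, k1), (2012, k2), (2012, ops), (2019, eng), (2019, k1), (2019, k2), (2019, ops)}

Loan ⋈ Member (natural join on mname): {(Dee, Alpha, 40, 1990, bio), (Dee, Alpha, 40, 1990, eng), (Dee, Alpha, 40, 1990, p1), (Dee, Alpha, 40, 1990, rd), (Dee, Atlas, 7, 1992, bio), (Dee, Atlas, 7, 1992, eng), (Dee, Atlas, 7, 1992, p1), (Dee, Atlas, 7, 1992, rd), (Dee, Omega, 34, 1981, bio), (Dee, Omega, 34, 1981, eng), (Dee, Omega, 34, 1981, p1), (Dee, Omega, 34, 1981, rd), (Hal, Atlas, 3, 1985, eng), (Hal, Atlas, 3, 1985, k1), (Hal, Atlas, 3, 1985, k2), (Hal, Atlas, 3, 1985, ops), (Hal, Beta, 28, 1984, eng), (Hal, Beta, 28, 1984, k1), (Hal, Beta, 28, 1984, k2), (Hal, Beta, 28, 1984, ops), (Hal, Orion, 40, 2019, eng), (Hal, Orion, 40, 2019, k1), (Hal, Orion, 40, 2019, k2), (Hal, Orion, 40, 2019, ops), (Hal, Zephyr, 11, 2012, eng), (Hal, Zephyr, 11, 2012, k1), (Hal, Zephyr, 11, 2012, k2), (Hal, Zephyr, 11, 2012, ops), (Hal, Zephyr, 9, 2011, eng), (Hal, Zephyr, 9, 2011, k1), (Hal, Zephyr, 9, 2011, k2), (Hal, Zephyr, 9, 2011, ops)}
Projecting to genre, year: {(bio, 1981), (bio, 1990), (bio, 1992), (eng, 1981), (eng, 1984), (eng, 1985), (eng, 1990), (eng, 1992), (eng, 2011), (eng, 2012), (eng, 2019), (k1, 1984), (k1, 1985), (k1, 2011), (k1, 2012), (k1, 2019), (k2, 1984), (k2, 1985), (k2, 2011), (k2, 2012), (k2, 2019), (ops, 1984), (ops, 1985), (ops, 2011), (ops, 2012), (ops, 2019), (p1, 1981), (p1, 1990), (p1, 1992), (rd, 1981), (rd, 1990), (rd, 1992)}
Apply σ_{year ≥ 2011}; surviving tuples: {(eng, 2011), (eng, 2012), (eng, 2019), (k1, 2011), (k1, 2012), (k1, 2019), (k2, 2011), (k2, 2012), (k2, 2019), (ops, 2011), (ops, 2012), (ops, 2019)}
Projecting to year, genre: {(2011, eng), (2011, k1), (2011, k2), (2011, ops), (2012, eng), (2012, k1), (2012, k2), (2012, ops), (2019, eng), (2019, k1), (2019, k2), (2019, ops)}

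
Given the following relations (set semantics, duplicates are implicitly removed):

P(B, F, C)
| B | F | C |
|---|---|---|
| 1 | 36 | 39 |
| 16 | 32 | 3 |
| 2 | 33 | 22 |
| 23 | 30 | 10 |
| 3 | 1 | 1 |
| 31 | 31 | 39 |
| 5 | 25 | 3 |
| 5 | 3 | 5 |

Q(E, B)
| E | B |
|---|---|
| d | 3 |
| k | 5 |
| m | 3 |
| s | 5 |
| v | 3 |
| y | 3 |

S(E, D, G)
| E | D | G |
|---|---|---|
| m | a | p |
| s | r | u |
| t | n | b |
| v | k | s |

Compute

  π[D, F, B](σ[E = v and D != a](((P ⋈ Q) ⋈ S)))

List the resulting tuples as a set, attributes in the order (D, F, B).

P ⋈ Q (natural join on B): {(3, 1, 1, d), (3, 1, 1, m), (3, 1, 1, v), (3, 1, 1, y), (5, 25, 3, k), (5, 25, 3, s), (5, 3, 5, k), (5, 3, 5, s)}
(P ⋈ Q) ⋈ S (natural join on E): {(3, 1, 1, m, a, p), (3, 1, 1, v, k, s), (5, 25, 3, s, r, u), (5, 3, 5, s, r, u)}
Selection E = v and D != a: {(3, 1, 1, v, k, s)}
π_{D, F, B} gives {(k, 1, 3)}.

{(k, 1, 3)}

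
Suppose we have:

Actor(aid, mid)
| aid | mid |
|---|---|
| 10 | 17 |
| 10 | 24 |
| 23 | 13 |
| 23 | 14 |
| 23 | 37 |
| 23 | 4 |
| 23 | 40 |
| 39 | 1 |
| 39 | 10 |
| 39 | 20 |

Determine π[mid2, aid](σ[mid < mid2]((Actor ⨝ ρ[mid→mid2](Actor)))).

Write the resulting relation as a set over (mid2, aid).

ρ[mid→mid2]: schema becomes (aid, mid2); tuples unchanged.
Actor ⋈ ρ[mid→mid2](Actor) (natural join on aid): {(10, 17, 17), (10, 17, 24), (10, 24, 17), (10, 24, 24), (23, 13, 13), (23, 13, 14), (23, 13, 37), (23, 13, 4), (23, 13, 40), (23, 14, 13), (23, 14, 14), (23, 14, 37), (23, 14, 4), (23, 14, 40), (23, 37, 13), (23, 37, 14), (23, 37, 37), (23, 37, 4), (23, 37, 40), (23, 4, 13), (23, 4, 14), (23, 4, 37), (23, 4, 4), (23, 4, 40), (23, 40, 13), (23, 40, 14), (23, 40, 37), (23, 40, 4), (23, 40, 40), (39, 1, 1), (39, 1, 10), (39, 1, 20), (39, 10, 1), (39, 10, 10), (39, 10, 20), (39, 20, 1), (39, 20, 10), (39, 20, 20)}
Selection mid < mid2: {(10, 17, 24), (23, 13, 14), (23, 13, 37), (23, 13, 40), (23, 14, 37), (23, 14, 40), (23, 37, 40), (23, 4, 13), (23, 4, 14), (23, 4, 37), (23, 4, 40), (39, 1, 10), (39, 1, 20), (39, 10, 20)}
Projecting to mid2, aid (7 duplicate(s) eliminated): {(10, 39), (13, 23), (14, 23), (20, 39), (24, 10), (37, 23), (40, 23)}

{(10, 39), (13, 23), (14, 23), (20, 39), (24, 10), (37, 23), (40, 23)}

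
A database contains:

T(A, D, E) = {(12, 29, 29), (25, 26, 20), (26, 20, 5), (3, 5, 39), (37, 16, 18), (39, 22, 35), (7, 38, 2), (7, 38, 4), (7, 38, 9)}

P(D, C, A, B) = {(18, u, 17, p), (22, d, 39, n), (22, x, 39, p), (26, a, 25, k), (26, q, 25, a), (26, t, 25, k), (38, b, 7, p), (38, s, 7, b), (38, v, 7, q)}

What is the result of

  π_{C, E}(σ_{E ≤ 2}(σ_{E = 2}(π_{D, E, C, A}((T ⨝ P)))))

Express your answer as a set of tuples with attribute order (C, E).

Natural join on A, D: {(25, 26, 20, a, k), (25, 26, 20, q, a), (25, 26, 20, t, k), (39, 22, 35, d, n), (39, 22, 35, x, p), (7, 38, 2, b, p), (7, 38, 2, s, b), (7, 38, 2, v, q), (7, 38, 4, b, p), (7, 38, 4, s, b), (7, 38, 4, v, q), (7, 38, 9, b, p), (7, 38, 9, s, b), (7, 38, 9, v, q)}
Keep only column(s) D, E, C, A: {(22, 35, d, 39), (22, 35, x, 39), (26, 20, a, 25), (26, 20, q, 25), (26, 20, t, 25), (38, 2, b, 7), (38, 2, s, 7), (38, 2, v, 7), (38, 4, b, 7), (38, 4, s, 7), (38, 4, v, 7), (38, 9, b, 7), (38, 9, s, 7), (38, 9, v, 7)}
σ[E = 2]: keep tuples satisfying E = 2 → {(38, 2, b, 7), (38, 2, s, 7), (38, 2, v, 7)}
σ[E ≤ 2]: keep tuples satisfying E ≤ 2 → {(38, 2, b, 7), (38, 2, s, 7), (38, 2, v, 7)}
Keep only column(s) C, E: {(b, 2), (s, 2), (v, 2)}

{(b, 2), (s, 2), (v, 2)}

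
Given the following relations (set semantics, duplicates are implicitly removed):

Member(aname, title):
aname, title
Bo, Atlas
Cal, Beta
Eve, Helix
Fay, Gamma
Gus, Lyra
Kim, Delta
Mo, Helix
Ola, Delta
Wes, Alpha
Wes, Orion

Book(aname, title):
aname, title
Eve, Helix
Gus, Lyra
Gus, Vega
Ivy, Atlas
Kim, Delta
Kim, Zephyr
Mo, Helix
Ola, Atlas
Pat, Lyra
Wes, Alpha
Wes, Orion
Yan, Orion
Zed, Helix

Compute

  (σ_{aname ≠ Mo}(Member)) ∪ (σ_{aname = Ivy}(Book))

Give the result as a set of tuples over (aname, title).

{(Bo, Atlas), (Cal, Beta), (Eve, Helix), (Fay, Gamma), (Gus, Lyra), (Ivy, Atlas), (Kim, Delta), (Ola, Delta), (Wes, Alpha), (Wes, Orion)}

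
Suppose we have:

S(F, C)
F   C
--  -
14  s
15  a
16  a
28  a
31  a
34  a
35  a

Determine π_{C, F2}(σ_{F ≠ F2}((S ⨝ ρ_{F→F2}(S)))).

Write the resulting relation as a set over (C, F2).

{(a, 15), (a, 16), (a, 28), (a, 31), (a, 34), (a, 35)}

ρ[F→F2]: schema becomes (F2, C); tuples unchanged.
Natural join on C: {(14, s, 14), (15, a, 15), (15, a, 16), (15, a, 28), (15, a, 31), (15, a, 34), (15, a, 35), (16, a, 15), (16, a, 16), (16, a, 28), (16, a, 31), (16, a, 34), (16, a, 35), (28, a, 15), (28, a, 16), (28, a, 28), (28, a, 31), (28, a, 34), (28, a, 35), (31, a, 15), (31, a, 16), (31, a, 28), (31, a, 31), (31, a, 34), (31, a, 35), (34, a, 15), (34, a, 16), (34, a, 28), (34, a, 31), (34, a, 34), (34, a, 35), (35, a, 15), (35, a, 16), (35, a, 28), (35, a, 31), (35, a, 34), (35, a, 35)}
σ[F ≠ F2]: keep tuples satisfying F ≠ F2 → {(15, a, 16), (15, a, 28), (15, a, 31), (15, a, 34), (15, a, 35), (16, a, 15), (16, a, 28), (16, a, 31), (16, a, 34), (16, a, 35), (28, a, 15), (28, a, 16), (28, a, 31), (28, a, 34), (28, a, 35), (31, a, 15), (31, a, 16), (31, a, 28), (31, a, 34), (31, a, 35), (34, a, 15), (34, a, 16), (34, a, 28), (34, a, 31), (34, a, 35), (35, a, 15), (35, a, 16), (35, a, 28), (35, a, 31), (35, a, 34)}
π[C, F2]: project onto (C, F2) (24 duplicate(s) eliminated) → {(a, 15), (a, 16), (a, 28), (a, 31), (a, 34), (a, 35)}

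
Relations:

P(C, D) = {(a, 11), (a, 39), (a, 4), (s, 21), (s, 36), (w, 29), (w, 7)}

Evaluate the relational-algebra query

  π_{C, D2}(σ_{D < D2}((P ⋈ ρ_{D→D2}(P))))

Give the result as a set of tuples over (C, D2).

{(a, 11), (a, 39), (s, 36), (w, 29)}

ρ[D→D2]: schema becomes (C, D2); tuples unchanged.
P ⋈ ρ_{D→D2}(P) (natural join on C): {(a, 11, 11), (a, 11, 39), (a, 11, 4), (a, 39, 11), (a, 39, 39), (a, 39, 4), (a, 4, 11), (a, 4, 39), (a, 4, 4), (s, 21, 21), (s, 21, 36), (s, 36, 21), (s, 36, 36), (w, 29, 29), (w, 29, 7), (w, 7, 29), (w, 7, 7)}
Apply σ_{D < D2}; surviving tuples: {(a, 11, 39), (a, 4, 11), (a, 4, 39), (s, 21, 36), (w, 7, 29)}
Keep only column(s) C, D2 (1 duplicate(s) eliminated): {(a, 11), (a, 39), (s, 36), (w, 29)}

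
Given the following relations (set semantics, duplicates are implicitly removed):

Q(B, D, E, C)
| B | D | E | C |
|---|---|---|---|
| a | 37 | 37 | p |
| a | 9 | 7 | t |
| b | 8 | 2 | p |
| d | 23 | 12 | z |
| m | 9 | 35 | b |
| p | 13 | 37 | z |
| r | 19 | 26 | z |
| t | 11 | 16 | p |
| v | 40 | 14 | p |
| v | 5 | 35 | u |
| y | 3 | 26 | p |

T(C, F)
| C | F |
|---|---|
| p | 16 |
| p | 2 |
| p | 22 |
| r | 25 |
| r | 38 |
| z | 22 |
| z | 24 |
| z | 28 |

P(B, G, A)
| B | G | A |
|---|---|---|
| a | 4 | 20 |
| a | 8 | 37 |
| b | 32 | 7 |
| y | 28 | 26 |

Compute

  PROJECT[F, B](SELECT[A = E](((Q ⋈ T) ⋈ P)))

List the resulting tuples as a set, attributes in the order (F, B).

{(16, a), (16, y), (2, a), (2, y), (22, a), (22, y)}

Q ⋈ T (natural join on C): {(a, 37, 37, p, 16), (a, 37, 37, p, 2), (a, 37, 37, p, 22), (b, 8, 2, p, 16), (b, 8, 2, p, 2), (b, 8, 2, p, 22), (d, 23, 12, z, 22), (d, 23, 12, z, 24), (d, 23, 12, z, 28), (p, 13, 37, z, 22), (p, 13, 37, z, 24), (p, 13, 37, z, 28), (r, 19, 26, z, 22), (r, 19, 26, z, 24), (r, 19, 26, z, 28), (t, 11, 16, p, 16), (t, 11, 16, p, 2), (t, 11, 16, p, 22), (v, 40, 14, p, 16), (v, 40, 14, p, 2), (v, 40, 14, p, 22), (y, 3, 26, p, 16), (y, 3, 26, p, 2), (y, 3, 26, p, 22)}
(Q ⋈ T) ⋈ P (natural join on B): {(a, 37, 37, p, 16, 4, 20), (a, 37, 37, p, 16, 8, 37), (a, 37, 37, p, 2, 4, 20), (a, 37, 37, p, 2, 8, 37), (a, 37, 37, p, 22, 4, 20), (a, 37, 37, p, 22, 8, 37), (b, 8, 2, p, 16, 32, 7), (b, 8, 2, p, 2, 32, 7), (b, 8, 2, p, 22, 32, 7), (y, 3, 26, p, 16, 28, 26), (y, 3, 26, p, 2, 28, 26), (y, 3, 26, p, 22, 28, 26)}
Apply σ_{A = E}; surviving tuples: {(a, 37, 37, p, 16, 8, 37), (a, 37, 37, p, 2, 8, 37), (a, 37, 37, p, 22, 8, 37), (y, 3, 26, p, 16, 28, 26), (y, 3, 26, p, 2, 28, 26), (y, 3, 26, p, 22, 28, 26)}
Projecting to F, B: {(16, a), (16, y), (2, a), (2, y), (22, a), (22, y)}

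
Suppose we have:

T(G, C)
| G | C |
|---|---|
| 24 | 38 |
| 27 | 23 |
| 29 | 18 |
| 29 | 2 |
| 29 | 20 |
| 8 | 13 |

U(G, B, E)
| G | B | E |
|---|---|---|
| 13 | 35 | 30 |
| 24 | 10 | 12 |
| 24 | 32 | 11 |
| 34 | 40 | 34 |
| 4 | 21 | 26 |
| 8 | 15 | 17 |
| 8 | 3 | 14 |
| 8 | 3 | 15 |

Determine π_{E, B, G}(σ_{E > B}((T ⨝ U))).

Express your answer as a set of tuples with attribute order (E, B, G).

Joining T and U on G yields {(24, 38, 10, 12), (24, 38, 32, 11), (8, 13, 15, 17), (8, 13, 3, 14), (8, 13, 3, 15)}.
σ[E > B]: keep tuples satisfying E > B → {(24, 38, 10, 12), (8, 13, 15, 17), (8, 13, 3, 14), (8, 13, 3, 15)}
π_{E, B, G} gives {(12, 10, 24), (14, 3, 8), (15, 3, 8), (17, 15, 8)}.

{(12, 10, 24), (14, 3, 8), (15, 3, 8), (17, 15, 8)}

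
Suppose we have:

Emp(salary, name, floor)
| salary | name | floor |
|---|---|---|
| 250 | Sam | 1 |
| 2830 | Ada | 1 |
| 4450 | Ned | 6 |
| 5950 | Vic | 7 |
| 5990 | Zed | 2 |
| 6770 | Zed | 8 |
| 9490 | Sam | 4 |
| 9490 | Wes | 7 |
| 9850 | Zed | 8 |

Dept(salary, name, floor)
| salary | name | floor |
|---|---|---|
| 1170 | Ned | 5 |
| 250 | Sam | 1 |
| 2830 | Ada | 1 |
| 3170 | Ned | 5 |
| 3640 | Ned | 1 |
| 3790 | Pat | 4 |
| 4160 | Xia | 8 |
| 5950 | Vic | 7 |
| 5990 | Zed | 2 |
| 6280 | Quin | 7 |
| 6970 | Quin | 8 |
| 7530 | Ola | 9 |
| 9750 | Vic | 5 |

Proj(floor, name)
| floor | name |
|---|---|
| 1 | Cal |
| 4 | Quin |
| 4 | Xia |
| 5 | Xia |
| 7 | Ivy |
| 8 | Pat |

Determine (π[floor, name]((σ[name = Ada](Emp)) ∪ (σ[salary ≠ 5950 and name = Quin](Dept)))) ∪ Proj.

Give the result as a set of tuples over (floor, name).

{(1, Ada), (1, Cal), (4, Quin), (4, Xia), (5, Xia), (7, Ivy), (7, Quin), (8, Pat), (8, Quin)}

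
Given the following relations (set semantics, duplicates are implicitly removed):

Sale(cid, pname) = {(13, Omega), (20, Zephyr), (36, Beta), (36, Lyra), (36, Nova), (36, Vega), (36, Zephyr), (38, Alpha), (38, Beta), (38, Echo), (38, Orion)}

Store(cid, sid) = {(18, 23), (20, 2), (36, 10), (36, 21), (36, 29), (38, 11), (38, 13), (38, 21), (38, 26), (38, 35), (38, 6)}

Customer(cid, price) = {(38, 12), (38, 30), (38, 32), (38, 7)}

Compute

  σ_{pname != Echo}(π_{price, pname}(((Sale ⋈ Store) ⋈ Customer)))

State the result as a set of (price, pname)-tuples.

{(12, Alpha), (12, Beta), (12, Orion), (30, Alpha), (30, Beta), (30, Orion), (32, Alpha), (32, Beta), (32, Orion), (7, Alpha), (7, Beta), (7, Orion)}

Sale ⋈ Store (natural join on cid): {(20, Zephyr, 2), (36, Beta, 10), (36, Beta, 21), (36, Beta, 29), (36, Lyra, 10), (36, Lyra, 21), (36, Lyra, 29), (36, Nova, 10), (36, Nova, 21), (36, Nova, 29), (36, Vega, 10), (36, Vega, 21), (36, Vega, 29), (36, Zephyr, 10), (36, Zephyr, 21), (36, Zephyr, 29), (38, Alpha, 11), (38, Alpha, 13), (38, Alpha, 21), (38, Alpha, 26), (38, Alpha, 35), (38, Alpha, 6), (38, Beta, 11), (38, Beta, 13), (38, Beta, 21), (38, Beta, 26), (38, Beta, 35), (38, Beta, 6), (38, Echo, 11), (38, Echo, 13), (38, Echo, 21), (38, Echo, 26), (38, Echo, 35), (38, Echo, 6), (38, Orion, 11), (38, Orion, 13), (38, Orion, 21), (38, Orion, 26), (38, Orion, 35), (38, Orion, 6)}
(Sale ⋈ Store) ⋈ Customer (natural join on cid): {(38, Alpha, 11, 12), (38, Alpha, 11, 30), (38, Alpha, 11, 32), (38, Alpha, 11, 7), (38, Alpha, 13, 12), (38, Alpha, 13, 30), (38, Alpha, 13, 32), (38, Alpha, 13, 7), (38, Alpha, 21, 12), (38, Alpha, 21, 30), (38, Alpha, 21, 32), (38, Alpha, 21, 7), (38, Alpha, 26, 12), (38, Alpha, 26, 30), (38, Alpha, 26, 32), (38, Alpha, 26, 7), (38, Alpha, 35, 12), (38, Alpha, 35, 30), (38, Alpha, 35, 32), (38, Alpha, 35, 7), (38, Alpha, 6, 12), (38, Alpha, 6, 30), (38, Alpha, 6, 32), (38, Alpha, 6, 7), (38, Beta, 11, 12), (38, Beta, 11, 30), (38, Beta, 11, 32), (38, Beta, 11, 7), (38, Beta, 13, 12), (38, Beta, 13, 30), (38, Beta, 13, 32), (38, Beta, 13, 7), (38, Beta, 21, 12), (38, Beta, 21, 30), (38, Beta, 21, 32), (38, Beta, 21, 7), (38, Beta, 26, 12), (38, Beta, 26, 30), (38, Beta, 26, 32), (38, Beta, 26, 7), (38, Beta, 35, 12), (38, Beta, 35, 30), (38, Beta, 35, 32), (38, Beta, 35, 7), (38, Beta, 6, 12), (38, Beta, 6, 30), (38, Beta, 6, 32), (38, Beta, 6, 7), (38, Echo, 11, 12), (38, Echo, 11, 30), (38, Echo, 11, 32), (38, Echo, 11, 7), (38, Echo, 13, 12), (38, Echo, 13, 30), (38, Echo, 13, 32), (38, Echo, 13, 7), (38, Echo, 21, 12), (38, Echo, 21, 30), (38, Echo, 21, 32), (38, Echo, 21, 7), (38, Echo, 26, 12), (38, Echo, 26, 30), (38, Echo, 26, 32), (38, Echo, 26, 7), (38, Echo, 35, 12), (38, Echo, 35, 30), (38, Echo, 35, 32), (38, Echo, 35, 7), (38, Echo, 6, 12), (38, Echo, 6, 30), (38, Echo, 6, 32), (38, Echo, 6, 7), (38, Orion, 11, 12), (38, Orion, 11, 30), (38, Orion, 11, 32), (38, Orion, 11, 7), (38, Orion, 13, 12), (38, Orion, 13, 30), (38, Orion, 13, 32), (38, Orion, 13, 7), (38, Orion, 21, 12), (38, Orion, 21, 30), (38, Orion, 21, 32), (38, Orion, 21, 7), (38, Orion, 26, 12), (38, Orion, 26, 30), (38, Orion, 26, 32), (38, Orion, 26, 7), (38, Orion, 35, 12), (38, Orion, 35, 30), (38, Orion, 35, 32), (38, Orion, 35, 7), (38, Orion, 6, 12), (38, Orion, 6, 30), (38, Orion, 6, 32), (38, Orion, 6, 7)}
π[price, pname]: project onto (price, pname) (80 duplicate(s) eliminated) → {(12, Alpha), (12, Beta), (12, Echo), (12, Orion), (30, Alpha), (30, Beta), (30, Echo), (30, Orion), (32, Alpha), (32, Beta), (32, Echo), (32, Orion), (7, Alpha), (7, Beta), (7, Echo), (7, Orion)}
σ[pname != Echo]: keep tuples satisfying pname != Echo → {(12, Alpha), (12, Beta), (12, Orion), (30, Alpha), (30, Beta), (30, Orion), (32, Alpha), (32, Beta), (32, Orion), (7, Alpha), (7, Beta), (7, Orion)}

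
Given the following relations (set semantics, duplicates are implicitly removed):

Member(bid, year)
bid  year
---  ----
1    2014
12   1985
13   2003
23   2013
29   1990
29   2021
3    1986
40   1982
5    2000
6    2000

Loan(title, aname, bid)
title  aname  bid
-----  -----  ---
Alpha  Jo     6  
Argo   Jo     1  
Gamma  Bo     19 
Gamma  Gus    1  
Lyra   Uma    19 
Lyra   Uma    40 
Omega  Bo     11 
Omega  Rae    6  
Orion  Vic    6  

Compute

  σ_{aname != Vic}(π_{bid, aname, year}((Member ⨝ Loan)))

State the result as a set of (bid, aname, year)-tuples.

Natural join on bid: {(1, 2014, Argo, Jo), (1, 2014, Gamma, Gus), (40, 1982, Lyra, Uma), (6, 2000, Alpha, Jo), (6, 2000, Omega, Rae), (6, 2000, Orion, Vic)}
π[bid, aname, year]: project onto (bid, aname, year) → {(1, Gus, 2014), (1, Jo, 2014), (40, Uma, 1982), (6, Jo, 2000), (6, Rae, 2000), (6, Vic, 2000)}
σ[aname != Vic]: keep tuples satisfying aname != Vic → {(1, Gus, 2014), (1, Jo, 2014), (40, Uma, 1982), (6, Jo, 2000), (6, Rae, 2000)}

{(1, Gus, 2014), (1, Jo, 2014), (40, Uma, 1982), (6, Jo, 2000), (6, Rae, 2000)}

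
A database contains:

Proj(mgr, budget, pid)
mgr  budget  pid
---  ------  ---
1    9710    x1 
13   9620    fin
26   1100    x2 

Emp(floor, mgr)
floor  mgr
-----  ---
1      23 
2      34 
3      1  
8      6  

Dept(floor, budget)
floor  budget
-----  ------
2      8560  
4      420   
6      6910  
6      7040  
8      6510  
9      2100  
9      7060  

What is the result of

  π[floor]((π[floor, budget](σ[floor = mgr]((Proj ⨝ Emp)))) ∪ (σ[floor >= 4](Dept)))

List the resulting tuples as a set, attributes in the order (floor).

{4, 6, 8, 9}

Joining Proj and Emp on mgr yields {(1, 9710, x1, 3)}.
σ[floor = mgr]: keep tuples satisfying floor = mgr → {}
Projecting to floor, budget: {}
σ[floor >= 4]: keep tuples satisfying floor >= 4 → {(4, 420), (6, 6910), (6, 7040), (8, 6510), (9, 2100), (9, 7060)}
Union: {} with {(4, 420), (6, 6910), (6, 7040), (8, 6510), (9, 2100), (9, 7060)} → {(4, 420), (6, 6910), (6, 7040), (8, 6510), (9, 2100), (9, 7060)}
Projecting to floor (2 duplicate(s) eliminated): {4, 6, 8, 9}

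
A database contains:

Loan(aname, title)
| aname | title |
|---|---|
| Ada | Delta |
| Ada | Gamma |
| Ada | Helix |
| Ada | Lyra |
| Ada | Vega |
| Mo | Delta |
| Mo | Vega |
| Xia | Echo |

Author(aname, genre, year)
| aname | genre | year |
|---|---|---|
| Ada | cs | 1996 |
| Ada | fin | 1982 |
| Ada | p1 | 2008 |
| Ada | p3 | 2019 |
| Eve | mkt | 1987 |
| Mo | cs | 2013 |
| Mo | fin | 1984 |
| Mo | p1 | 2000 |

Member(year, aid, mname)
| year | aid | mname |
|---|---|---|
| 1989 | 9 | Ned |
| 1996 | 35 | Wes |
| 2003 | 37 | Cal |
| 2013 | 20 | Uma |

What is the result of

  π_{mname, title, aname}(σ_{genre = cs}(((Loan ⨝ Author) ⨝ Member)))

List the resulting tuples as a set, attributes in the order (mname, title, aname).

{(Uma, Delta, Mo), (Uma, Vega, Mo), (Wes, Delta, Ada), (Wes, Gamma, Ada), (Wes, Helix, Ada), (Wes, Lyra, Ada), (Wes, Vega, Ada)}

Joining Loan and Author on aname yields {(Ada, Delta, cs, 1996), (Ada, Delta, fin, 1982), (Ada, Delta, p1, 2008), (Ada, Delta, p3, 2019), (Ada, Gamma, cs, 1996), (Ada, Gamma, fin, 1982), (Ada, Gamma, p1, 2008), (Ada, Gamma, p3, 2019), (Ada, Helix, cs, 1996), (Ada, Helix, fin, 1982), (Ada, Helix, p1, 2008), (Ada, Helix, p3, 2019), (Ada, Lyra, cs, 1996), (Ada, Lyra, fin, 1982), (Ada, Lyra, p1, 2008), (Ada, Lyra, p3, 2019), (Ada, Vega, cs, 1996), (Ada, Vega, fin, 1982), (Ada, Vega, p1, 2008), (Ada, Vega, p3, 2019), (Mo, Delta, cs, 2013), (Mo, Delta, fin, 1984), (Mo, Delta, p1, 2000), (Mo, Vega, cs, 2013), (Mo, Vega, fin, 1984), (Mo, Vega, p1, 2000)}.
Joining (Loan ⨝ Author) and Member on year yields {(Ada, Delta, cs, 1996, 35, Wes), (Ada, Gamma, cs, 1996, 35, Wes), (Ada, Helix, cs, 1996, 35, Wes), (Ada, Lyra, cs, 1996, 35, Wes), (Ada, Vega, cs, 1996, 35, Wes), (Mo, Delta, cs, 2013, 20, Uma), (Mo, Vega, cs, 2013, 20, Uma)}.
Apply σ_{genre = cs}; surviving tuples: {(Ada, Delta, cs, 1996, 35, Wes), (Ada, Gamma, cs, 1996, 35, Wes), (Ada, Helix, cs, 1996, 35, Wes), (Ada, Lyra, cs, 1996, 35, Wes), (Ada, Vega, cs, 1996, 35, Wes), (Mo, Delta, cs, 2013, 20, Uma), (Mo, Vega, cs, 2013, 20, Uma)}
π[mname, title, aname]: project onto (mname, title, aname) → {(Uma, Delta, Mo), (Uma, Vega, Mo), (Wes, Delta, Ada), (Wes, Gamma, Ada), (Wes, Helix, Ada), (Wes, Lyra, Ada), (Wes, Vega, Ada)}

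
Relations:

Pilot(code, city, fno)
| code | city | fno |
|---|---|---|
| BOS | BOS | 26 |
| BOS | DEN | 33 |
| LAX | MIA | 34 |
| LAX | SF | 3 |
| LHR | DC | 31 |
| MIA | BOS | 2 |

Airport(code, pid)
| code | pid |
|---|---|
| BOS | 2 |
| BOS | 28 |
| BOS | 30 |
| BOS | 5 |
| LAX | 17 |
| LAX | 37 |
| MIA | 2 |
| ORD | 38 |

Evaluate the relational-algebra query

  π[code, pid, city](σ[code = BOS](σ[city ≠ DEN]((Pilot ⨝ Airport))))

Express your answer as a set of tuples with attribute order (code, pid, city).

Joining Pilot and Airport on code yields {(BOS, BOS, 26, 2), (BOS, BOS, 26, 28), (BOS, BOS, 26, 30), (BOS, BOS, 26, 5), (BOS, DEN, 33, 2), (BOS, DEN, 33, 28), (BOS, DEN, 33, 30), (BOS, DEN, 33, 5), (LAX, MIA, 34, 17), (LAX, MIA, 34, 37), (LAX, SF, 3, 17), (LAX, SF, 3, 37), (MIA, BOS, 2, 2)}.
Filtering on city ≠ DEN leaves {(BOS, BOS, 26, 2), (BOS, BOS, 26, 28), (BOS, BOS, 26, 30), (BOS, BOS, 26, 5), (LAX, MIA, 34, 17), (LAX, MIA, 34, 37), (LAX, SF, 3, 17), (LAX, SF, 3, 37), (MIA, BOS, 2, 2)}.
Filtering on code = BOS leaves {(BOS, BOS, 26, 2), (BOS, BOS, 26, 28), (BOS, BOS, 26, 30), (BOS, BOS, 26, 5)}.
Keep only column(s) code, pid, city: {(BOS, 2, BOS), (BOS, 28, BOS), (BOS, 30, BOS), (BOS, 5, BOS)}

{(BOS, 2, BOS), (BOS, 28, BOS), (BOS, 30, BOS), (BOS, 5, BOS)}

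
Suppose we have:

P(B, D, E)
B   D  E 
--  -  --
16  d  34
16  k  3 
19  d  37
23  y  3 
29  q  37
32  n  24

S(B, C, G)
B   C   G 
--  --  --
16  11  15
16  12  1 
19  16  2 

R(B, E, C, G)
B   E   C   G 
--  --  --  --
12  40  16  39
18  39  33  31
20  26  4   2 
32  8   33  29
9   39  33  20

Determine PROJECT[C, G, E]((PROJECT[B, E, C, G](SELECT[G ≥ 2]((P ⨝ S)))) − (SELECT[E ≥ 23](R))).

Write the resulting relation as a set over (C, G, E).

{(11, 15, 3), (11, 15, 34), (16, 2, 37)}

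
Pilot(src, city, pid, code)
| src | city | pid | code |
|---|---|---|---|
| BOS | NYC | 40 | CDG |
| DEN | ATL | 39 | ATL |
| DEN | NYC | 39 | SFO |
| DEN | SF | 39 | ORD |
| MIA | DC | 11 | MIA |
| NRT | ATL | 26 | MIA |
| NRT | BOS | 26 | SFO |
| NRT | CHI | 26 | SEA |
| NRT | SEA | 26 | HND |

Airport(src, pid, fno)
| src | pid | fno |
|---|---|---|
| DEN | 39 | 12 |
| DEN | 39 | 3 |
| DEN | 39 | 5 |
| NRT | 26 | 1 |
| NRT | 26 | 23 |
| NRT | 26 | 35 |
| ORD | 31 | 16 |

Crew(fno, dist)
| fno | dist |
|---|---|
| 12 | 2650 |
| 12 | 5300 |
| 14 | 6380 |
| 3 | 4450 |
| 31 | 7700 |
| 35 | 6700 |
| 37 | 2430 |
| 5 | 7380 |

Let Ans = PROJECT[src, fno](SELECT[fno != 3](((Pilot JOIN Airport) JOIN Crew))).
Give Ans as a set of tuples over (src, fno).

Natural join on src, pid: {(DEN, ATL, 39, ATL, 12), (DEN, ATL, 39, ATL, 3), (DEN, ATL, 39, ATL, 5), (DEN, NYC, 39, SFO, 12), (DEN, NYC, 39, SFO, 3), (DEN, NYC, 39, SFO, 5), (DEN, SF, 39, ORD, 12), (DEN, SF, 39, ORD, 3), (DEN, SF, 39, ORD, 5), (NRT, ATL, 26, MIA, 1), (NRT, ATL, 26, MIA, 23), (NRT, ATL, 26, MIA, 35), (NRT, BOS, 26, SFO, 1), (NRT, BOS, 26, SFO, 23), (NRT, BOS, 26, SFO, 35), (NRT, CHI, 26, SEA, 1), (NRT, CHI, 26, SEA, 23), (NRT, CHI, 26, SEA, 35), (NRT, SEA, 26, HND, 1), (NRT, SEA, 26, HND, 23), (NRT, SEA, 26, HND, 35)}
Natural join on fno: {(DEN, ATL, 39, ATL, 12, 2650), (DEN, ATL, 39, ATL, 12, 5300), (DEN, ATL, 39, ATL, 3, 4450), (DEN, ATL, 39, ATL, 5, 7380), (DEN, NYC, 39, SFO, 12, 2650), (DEN, NYC, 39, SFO, 12, 5300), (DEN, NYC, 39, SFO, 3, 4450), (DEN, NYC, 39, SFO, 5, 7380), (DEN, SF, 39, ORD, 12, 2650), (DEN, SF, 39, ORD, 12, 5300), (DEN, SF, 39, ORD, 3, 4450), (DEN, SF, 39, ORD, 5, 7380), (NRT, ATL, 26, MIA, 35, 6700), (NRT, BOS, 26, SFO, 35, 6700), (NRT, CHI, 26, SEA, 35, 6700), (NRT, SEA, 26, HND, 35, 6700)}
Apply σ_{fno != 3}; surviving tuples: {(DEN, ATL, 39, ATL, 12, 2650), (DEN, ATL, 39, ATL, 12, 5300), (DEN, ATL, 39, ATL, 5, 7380), (DEN, NYC, 39, SFO, 12, 2650), (DEN, NYC, 39, SFO, 12, 5300), (DEN, NYC, 39, SFO, 5, 7380), (DEN, SF, 39, ORD, 12, 2650), (DEN, SF, 39, ORD, 12, 5300), (DEN, SF, 39, ORD, 5, 7380), (NRT, ATL, 26, MIA, 35, 6700), (NRT, BOS, 26, SFO, 35, 6700), (NRT, CHI, 26, SEA, 35, 6700), (NRT, SEA, 26, HND, 35, 6700)}
π[src, fno]: project onto (src, fno) (10 duplicate(s) eliminated) → {(DEN, 12), (DEN, 5), (NRT, 35)}

{(DEN, 12), (DEN, 5), (NRT, 35)}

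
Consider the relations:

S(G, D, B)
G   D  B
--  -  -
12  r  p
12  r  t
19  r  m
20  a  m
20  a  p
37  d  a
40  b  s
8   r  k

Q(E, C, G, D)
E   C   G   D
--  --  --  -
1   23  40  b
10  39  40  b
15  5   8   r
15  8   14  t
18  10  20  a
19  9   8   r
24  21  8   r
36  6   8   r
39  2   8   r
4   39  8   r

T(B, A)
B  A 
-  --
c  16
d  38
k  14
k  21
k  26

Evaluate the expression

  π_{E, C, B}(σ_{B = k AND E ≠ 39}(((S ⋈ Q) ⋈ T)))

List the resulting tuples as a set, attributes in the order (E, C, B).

Joining S and Q on G, D yields {(20, a, m, 18, 10), (20, a, p, 18, 10), (40, b, s, 1, 23), (40, b, s, 10, 39), (8, r, k, 15, 5), (8, r, k, 19, 9), (8, r, k, 24, 21), (8, r, k, 36, 6), (8, r, k, 39, 2), (8, r, k, 4, 39)}.
Joining (S ⋈ Q) and T on B yields {(8, r, k, 15, 5, 14), (8, r, k, 15, 5, 21), (8, r, k, 15, 5, 26), (8, r, k, 19, 9, 14), (8, r, k, 19, 9, 21), (8, r, k, 19, 9, 26), (8, r, k, 24, 21, 14), (8, r, k, 24, 21, 21), (8, r, k, 24, 21, 26), (8, r, k, 36, 6, 14), (8, r, k, 36, 6, 21), (8, r, k, 36, 6, 26), (8, r, k, 39, 2, 14), (8, r, k, 39, 2, 21), (8, r, k, 39, 2, 26), (8, r, k, 4, 39, 14), (8, r, k, 4, 39, 21), (8, r, k, 4, 39, 26)}.
Filtering on B = k AND E ≠ 39 leaves {(8, r, k, 15, 5, 14), (8, r, k, 15, 5, 21), (8, r, k, 15, 5, 26), (8, r, k, 19, 9, 14), (8, r, k, 19, 9, 21), (8, r, k, 19, 9, 26), (8, r, k, 24, 21, 14), (8, r, k, 24, 21, 21), (8, r, k, 24, 21, 26), (8, r, k, 36, 6, 14), (8, r, k, 36, 6, 21), (8, r, k, 36, 6, 26), (8, r, k, 4, 39, 14), (8, r, k, 4, 39, 21), (8, r, k, 4, 39, 26)}.
Projecting to E, C, B (10 duplicate(s) eliminated): {(15, 5, k), (19, 9, k), (24, 21, k), (36, 6, k), (4, 39, k)}

{(15, 5, k), (19, 9, k), (24, 21, k), (36, 6, k), (4, 39, k)}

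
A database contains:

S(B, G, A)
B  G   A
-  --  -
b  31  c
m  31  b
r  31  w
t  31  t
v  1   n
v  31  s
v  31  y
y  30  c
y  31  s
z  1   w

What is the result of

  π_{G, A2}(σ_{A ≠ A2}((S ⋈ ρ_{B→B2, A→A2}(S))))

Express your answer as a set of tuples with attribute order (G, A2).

{(1, n), (1, w), (31, b), (31, c), (31, s), (31, t), (31, w), (31, y)}

ρ[B→B2, A→A2]: schema becomes (B2, G, A2); tuples unchanged.
Natural join on G: {(b, 31, c, b, c), (b, 31, c, m, b), (b, 31, c, r, w), (b, 31, c, t, t), (b, 31, c, v, s), (b, 31, c, v, y), (b, 31, c, y, s), (m, 31, b, b, c), (m, 31, b, m, b), (m, 31, b, r, w), (m, 31, b, t, t), (m, 31, b, v, s), (m, 31, b, v, y), (m, 31, b, y, s), (r, 31, w, b, c), (r, 31, w, m, b), (r, 31, w, r, w), (r, 31, w, t, t), (r, 31, w, v, s), (r, 31, w, v, y), (r, 31, w, y, s), (t, 31, t, b, c), (t, 31, t, m, b), (t, 31, t, r, w), (t, 31, t, t, t), (t, 31, t, v, s), (t, 31, t, v, y), (t, 31, t, y, s), (v, 1, n, v, n), (v, 1, n, z, w), (v, 31, s, b, c), (v, 31, s, m, b), (v, 31, s, r, w), (v, 31, s, t, t), (v, 31, s, v, s), (v, 31, s, v, y), (v, 31, s, y, s), (v, 31, y, b, c), (v, 31, y, m, b), (v, 31, y, r, w), (v, 31, y, t, t), (v, 31, y, v, s), (v, 31, y, v, y), (v, 31, y, y, s), (y, 30, c, y, c), (y, 31, s, b, c), (y, 31, s, m, b), (y, 31, s, r, w), (y, 31, s, t, t), (y, 31, s, v, s), (y, 31, s, v, y), (y, 31, s, y, s), (z, 1, w, v, n), (z, 1, w, z, w)}
Filtering on A ≠ A2 leaves {(b, 31, c, m, b), (b, 31, c, r, w), (b, 31, c, t, t), (b, 31, c, v, s), (b, 31, c, v, y), (b, 31, c, y, s), (m, 31, b, b, c), (m, 31, b, r, w), (m, 31, b, t, t), (m, 31, b, v, s), (m, 31, b, v, y), (m, 31, b, y, s), (r, 31, w, b, c), (r, 31, w, m, b), (r, 31, w, t, t), (r, 31, w, v, s), (r, 31, w, v, y), (r, 31, w, y, s), (t, 31, t, b, c), (t, 31, t, m, b), (t, 31, t, r, w), (t, 31, t, v, s), (t, 31, t, v, y), (t, 31, t, y, s), (v, 1, n, z, w), (v, 31, s, b, c), (v, 31, s, m, b), (v, 31, s, r, w), (v, 31, s, t, t), (v, 31, s, v, y), (v, 31, y, b, c), (v, 31, y, m, b), (v, 31, y, r, w), (v, 31, y, t, t), (v, 31, y, v, s), (v, 31, y, y, s), (y, 31, s, b, c), (y, 31, s, m, b), (y, 31, s, r, w), (y, 31, s, t, t), (y, 31, s, v, y), (z, 1, w, v, n)}.
Projecting to G, A2 (34 duplicate(s) eliminated): {(1, n), (1, w), (31, b), (31, c), (31, s), (31, t), (31, w), (31, y)}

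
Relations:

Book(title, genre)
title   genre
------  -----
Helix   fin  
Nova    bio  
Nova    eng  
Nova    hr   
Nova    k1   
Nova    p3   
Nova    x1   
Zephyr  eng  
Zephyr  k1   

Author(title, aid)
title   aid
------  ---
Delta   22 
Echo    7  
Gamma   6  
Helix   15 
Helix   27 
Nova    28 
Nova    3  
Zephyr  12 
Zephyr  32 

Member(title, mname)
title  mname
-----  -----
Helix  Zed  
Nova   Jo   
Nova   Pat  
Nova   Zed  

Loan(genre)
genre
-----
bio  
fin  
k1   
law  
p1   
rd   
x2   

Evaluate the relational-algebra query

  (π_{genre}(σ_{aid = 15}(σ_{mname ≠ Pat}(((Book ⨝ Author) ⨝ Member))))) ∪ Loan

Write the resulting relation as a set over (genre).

{bio, fin, k1, law, p1, rd, x2}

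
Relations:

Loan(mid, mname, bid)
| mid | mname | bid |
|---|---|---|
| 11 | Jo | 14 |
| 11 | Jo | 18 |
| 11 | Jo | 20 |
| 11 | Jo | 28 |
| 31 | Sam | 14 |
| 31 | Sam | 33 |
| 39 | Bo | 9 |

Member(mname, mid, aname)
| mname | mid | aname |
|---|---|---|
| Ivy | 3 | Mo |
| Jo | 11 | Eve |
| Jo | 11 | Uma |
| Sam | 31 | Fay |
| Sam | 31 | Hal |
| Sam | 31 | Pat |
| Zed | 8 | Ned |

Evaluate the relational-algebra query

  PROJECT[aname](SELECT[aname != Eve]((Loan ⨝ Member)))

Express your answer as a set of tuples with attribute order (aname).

{Fay, Hal, Pat, Uma}

Joining Loan and Member on mid, mname yields {(11, Jo, 14, Eve), (11, Jo, 14, Uma), (11, Jo, 18, Eve), (11, Jo, 18, Uma), (11, Jo, 20, Eve), (11, Jo, 20, Uma), (11, Jo, 28, Eve), (11, Jo, 28, Uma), (31, Sam, 14, Fay), (31, Sam, 14, Hal), (31, Sam, 14, Pat), (31, Sam, 33, Fay), (31, Sam, 33, Hal), (31, Sam, 33, Pat)}.
Selection aname != Eve: {(11, Jo, 14, Uma), (11, Jo, 18, Uma), (11, Jo, 20, Uma), (11, Jo, 28, Uma), (31, Sam, 14, Fay), (31, Sam, 14, Hal), (31, Sam, 14, Pat), (31, Sam, 33, Fay), (31, Sam, 33, Hal), (31, Sam, 33, Pat)}
π_{aname} gives {Fay, Hal, Pat, Uma} (6 duplicate(s) eliminated).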